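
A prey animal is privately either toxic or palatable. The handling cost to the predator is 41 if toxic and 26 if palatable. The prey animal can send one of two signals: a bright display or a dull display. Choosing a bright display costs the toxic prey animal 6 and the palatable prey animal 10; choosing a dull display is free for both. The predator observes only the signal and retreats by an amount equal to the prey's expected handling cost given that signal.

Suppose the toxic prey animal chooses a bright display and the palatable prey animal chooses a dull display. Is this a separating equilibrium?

No

If types separate, bright display earns payment 41 and dull display earns 26.
Toxic: bright display gives 41 − 6 = 35; dull display gives 26 − 0 = 26. No deviation. ✓
Palatable: dull display gives 26 − 0 = 26; bright display gives 41 − 10 = 31. Would deviate. ✗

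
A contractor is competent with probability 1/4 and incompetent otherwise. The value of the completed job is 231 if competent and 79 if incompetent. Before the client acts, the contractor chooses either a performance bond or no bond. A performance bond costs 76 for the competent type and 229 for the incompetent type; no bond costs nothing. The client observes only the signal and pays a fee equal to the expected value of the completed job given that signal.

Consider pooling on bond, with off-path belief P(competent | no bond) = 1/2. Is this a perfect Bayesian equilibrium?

At the pooled signal (bond) the client holds the prior 1/4 and pays 1/4·231 + 3/4·79 = 117. Off-path (no bond) belief 1/2 gives 1/2·231 + 1/2·79 = 155.
Competent: bond gives 117 − 76 = 41; no bond gives 155 − 0 = 155. Deviates. ✗
Incompetent: bond gives 117 − 229 = -112; no bond gives 155 − 0 = 155. Deviates. ✗

No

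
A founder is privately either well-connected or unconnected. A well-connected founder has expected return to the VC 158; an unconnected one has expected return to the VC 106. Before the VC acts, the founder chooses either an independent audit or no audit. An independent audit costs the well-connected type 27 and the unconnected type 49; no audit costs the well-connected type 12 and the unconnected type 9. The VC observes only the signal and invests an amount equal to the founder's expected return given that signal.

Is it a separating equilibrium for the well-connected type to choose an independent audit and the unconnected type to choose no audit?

If types separate, audit earns payment 158 and no audit earns 106.
Well-connected: audit gives 158 − 27 = 131; no audit gives 106 − 12 = 94. No deviation. ✓
Unconnected: no audit gives 106 − 9 = 97; audit gives 158 − 49 = 109. Would deviate. ✗

No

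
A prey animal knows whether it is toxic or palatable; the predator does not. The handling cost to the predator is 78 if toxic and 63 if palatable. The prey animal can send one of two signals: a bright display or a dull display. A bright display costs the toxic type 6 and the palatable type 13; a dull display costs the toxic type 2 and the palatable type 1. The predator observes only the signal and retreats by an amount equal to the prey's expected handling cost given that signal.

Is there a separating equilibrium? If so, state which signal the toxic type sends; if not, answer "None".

None

Try toxic → bright display, palatable → dull display:
  If types separate, bright display earns payment 78 and dull display earns 63.
  Toxic: bright display gives 78 − 6 = 72; dull display gives 63 − 2 = 61. No deviation. ✓
  Palatable: dull display gives 63 − 1 = 62; bright display gives 78 − 13 = 65. Would deviate. ✗
Try toxic → dull display, palatable → bright display:
  If types separate, dull display earns payment 78 and bright display earns 63.
  Toxic: dull display gives 78 − 2 = 76; bright display gives 63 − 6 = 57. No deviation. ✓
  Palatable: bright display gives 63 − 13 = 50; dull display gives 78 − 1 = 77. Would deviate. ✗
Neither assignment is incentive-compatible.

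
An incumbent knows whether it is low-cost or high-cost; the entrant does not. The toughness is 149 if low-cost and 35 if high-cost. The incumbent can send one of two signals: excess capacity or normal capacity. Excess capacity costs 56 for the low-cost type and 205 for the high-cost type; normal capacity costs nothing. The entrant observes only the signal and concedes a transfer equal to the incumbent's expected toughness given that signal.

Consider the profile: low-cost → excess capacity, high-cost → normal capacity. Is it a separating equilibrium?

If types separate, excess capacity earns payment 149 and normal capacity earns 35.
Low-cost: excess capacity gives 149 − 56 = 93; normal capacity gives 35 − 0 = 35. No deviation. ✓
High-cost: normal capacity gives 35 − 0 = 35; excess capacity gives 149 − 205 = -56. No deviation. ✓
Both incentive constraints hold.

Yes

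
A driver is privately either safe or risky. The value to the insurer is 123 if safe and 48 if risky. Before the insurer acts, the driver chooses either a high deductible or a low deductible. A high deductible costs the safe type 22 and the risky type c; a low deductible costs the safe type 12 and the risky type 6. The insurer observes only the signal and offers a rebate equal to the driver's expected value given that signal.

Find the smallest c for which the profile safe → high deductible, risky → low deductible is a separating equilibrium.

Under separation: high deductible → safe (pays 123); low deductible → risky (pays 48).
Safe: 123 − 22 = 101 ≥ 48 − 12 = 36. Holds regardless of c. ✓
Risky: 48 − 6 ≥ 123 − c, so c ≥ 123 − 42 = 81.

81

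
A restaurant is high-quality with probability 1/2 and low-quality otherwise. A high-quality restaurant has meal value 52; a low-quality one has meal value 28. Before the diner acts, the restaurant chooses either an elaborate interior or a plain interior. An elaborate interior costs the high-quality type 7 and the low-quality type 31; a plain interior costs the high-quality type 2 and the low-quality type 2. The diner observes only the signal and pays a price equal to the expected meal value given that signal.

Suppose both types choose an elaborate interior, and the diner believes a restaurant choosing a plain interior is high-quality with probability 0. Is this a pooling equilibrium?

No

At the pooled signal (elaborate interior) the diner holds the prior 1/2 and pays 1/2·52 + 1/2·28 = 40. Off-path (plain interior) belief 0 gives 0·52 + 1·28 = 28.
High-quality: elaborate interior gives 40 − 7 = 33; plain interior gives 28 − 2 = 26. Stays. ✓
Low-quality: elaborate interior gives 40 − 31 = 9; plain interior gives 28 − 2 = 26. Deviates. ✗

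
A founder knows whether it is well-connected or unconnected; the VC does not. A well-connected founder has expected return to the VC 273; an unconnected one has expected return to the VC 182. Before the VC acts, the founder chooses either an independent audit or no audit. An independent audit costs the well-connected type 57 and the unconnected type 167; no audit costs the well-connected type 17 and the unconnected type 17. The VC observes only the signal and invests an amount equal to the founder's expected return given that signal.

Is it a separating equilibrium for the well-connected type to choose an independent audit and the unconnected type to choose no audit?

Yes

Under separation the VC infers type exactly: audit → well-connected (pays 273), no audit → unconnected (pays 182).
Well-connected: audit gives 273 − 57 = 216; no audit gives 182 − 17 = 165. No deviation. ✓
Unconnected: no audit gives 182 − 17 = 165; audit gives 273 − 167 = 106. No deviation. ✓
Both incentive constraints hold.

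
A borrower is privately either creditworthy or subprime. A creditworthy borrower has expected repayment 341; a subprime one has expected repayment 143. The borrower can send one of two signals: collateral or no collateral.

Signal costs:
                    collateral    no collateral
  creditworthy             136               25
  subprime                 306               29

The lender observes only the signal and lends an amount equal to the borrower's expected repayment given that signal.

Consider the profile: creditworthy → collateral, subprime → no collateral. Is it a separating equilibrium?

Under separation the lender infers type exactly: collateral → creditworthy (pays 341), no collateral → subprime (pays 143).
Creditworthy: collateral gives 341 − 136 = 205; no collateral gives 143 − 25 = 118. No deviation. ✓
Subprime: no collateral gives 143 − 29 = 114; collateral gives 341 − 306 = 35. No deviation. ✓
Neither type gains from mimicking the other.

Yes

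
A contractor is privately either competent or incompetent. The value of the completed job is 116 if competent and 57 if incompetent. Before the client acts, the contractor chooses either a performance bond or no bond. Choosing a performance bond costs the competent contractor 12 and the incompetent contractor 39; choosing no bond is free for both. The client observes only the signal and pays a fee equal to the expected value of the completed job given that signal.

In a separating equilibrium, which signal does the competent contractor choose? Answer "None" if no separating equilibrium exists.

None

Try competent → bond, incompetent → no bond:
  If types separate, bond earns payment 116 and no bond earns 57.
  Competent: bond gives 116 − 12 = 104; no bond gives 57 − 0 = 57. No deviation. ✓
  Incompetent: no bond gives 57 − 0 = 57; bond gives 116 − 39 = 77. Would deviate. ✗
Try competent → no bond, incompetent → bond:
  If types separate, no bond earns payment 116 and bond earns 57.
  Competent: no bond gives 116 − 0 = 116; bond gives 57 − 12 = 45. No deviation. ✓
  Incompetent: bond gives 57 − 39 = 18; no bond gives 116 − 0 = 116. Would deviate. ✗
Neither assignment is incentive-compatible.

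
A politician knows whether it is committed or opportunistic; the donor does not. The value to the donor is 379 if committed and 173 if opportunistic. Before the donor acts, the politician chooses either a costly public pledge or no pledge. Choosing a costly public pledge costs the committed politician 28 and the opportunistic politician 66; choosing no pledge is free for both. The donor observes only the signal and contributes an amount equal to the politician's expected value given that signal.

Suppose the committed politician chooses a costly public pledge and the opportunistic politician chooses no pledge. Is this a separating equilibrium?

No

Under separation the donor infers type exactly: pledge → committed (pays 379), no pledge → opportunistic (pays 173).
Committed: pledge gives 379 − 28 = 351; no pledge gives 173 − 0 = 173. No deviation. ✓
Opportunistic: no pledge gives 173 − 0 = 173; pledge gives 379 − 66 = 313. Would deviate. ✗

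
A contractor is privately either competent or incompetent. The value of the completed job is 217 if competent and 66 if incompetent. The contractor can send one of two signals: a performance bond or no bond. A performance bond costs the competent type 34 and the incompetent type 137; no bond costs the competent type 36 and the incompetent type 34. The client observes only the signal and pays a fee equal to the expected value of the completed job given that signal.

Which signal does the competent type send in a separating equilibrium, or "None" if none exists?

Try competent → bond, incompetent → no bond:
  If types separate, bond earns payment 217 and no bond earns 66.
  Competent: bond gives 217 − 34 = 183; no bond gives 66 − 36 = 30. No deviation. ✓
  Incompetent: no bond gives 66 − 34 = 32; bond gives 217 − 137 = 80. Would deviate. ✗
Try competent → no bond, incompetent → bond:
  If types separate, no bond earns payment 217 and bond earns 66.
  Competent: no bond gives 217 − 36 = 181; bond gives 66 − 34 = 32. No deviation. ✓
  Incompetent: bond gives 66 − 137 = -71; no bond gives 217 − 34 = 183. Would deviate. ✗
Neither assignment is incentive-compatible.

None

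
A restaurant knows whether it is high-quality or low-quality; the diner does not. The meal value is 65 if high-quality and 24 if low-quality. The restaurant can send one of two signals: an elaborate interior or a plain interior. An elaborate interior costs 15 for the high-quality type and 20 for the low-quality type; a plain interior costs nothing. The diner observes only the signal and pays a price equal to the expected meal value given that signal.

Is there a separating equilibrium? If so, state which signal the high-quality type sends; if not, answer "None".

None

Try high-quality → elaborate interior, low-quality → plain interior:
  Under separation the diner infers type exactly: elaborate interior → high-quality (pays 65), plain interior → low-quality (pays 24).
  High-quality: elaborate interior gives 65 − 15 = 50; plain interior gives 24 − 0 = 24. No deviation. ✓
  Low-quality: plain interior gives 24 − 0 = 24; elaborate interior gives 65 − 20 = 45. Would deviate. ✗
Try high-quality → plain interior, low-quality → elaborate interior:
  Under separation the diner infers type exactly: plain interior → high-quality (pays 65), elaborate interior → low-quality (pays 24).
  High-quality: plain interior gives 65 − 0 = 65; elaborate interior gives 24 − 15 = 9. No deviation. ✓
  Low-quality: elaborate interior gives 24 − 20 = 4; plain interior gives 65 − 0 = 65. Would deviate. ✗
Neither assignment is incentive-compatible.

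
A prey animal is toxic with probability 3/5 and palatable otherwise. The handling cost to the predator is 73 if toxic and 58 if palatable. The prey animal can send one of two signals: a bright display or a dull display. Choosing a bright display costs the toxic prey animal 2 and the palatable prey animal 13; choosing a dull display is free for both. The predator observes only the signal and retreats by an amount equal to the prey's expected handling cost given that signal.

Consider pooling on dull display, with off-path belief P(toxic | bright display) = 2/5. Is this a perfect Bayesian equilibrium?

At the pooled signal (dull display) the predator holds the prior 3/5 and pays 3/5·73 + 2/5·58 = 67. Off-path (bright display) belief 2/5 gives 2/5·73 + 3/5·58 = 64.
Toxic: dull display gives 67 − 0 = 67; bright display gives 64 − 2 = 62. Stays. ✓
Palatable: dull display gives 67 − 0 = 67; bright display gives 64 − 13 = 51. Stays. ✓

Yes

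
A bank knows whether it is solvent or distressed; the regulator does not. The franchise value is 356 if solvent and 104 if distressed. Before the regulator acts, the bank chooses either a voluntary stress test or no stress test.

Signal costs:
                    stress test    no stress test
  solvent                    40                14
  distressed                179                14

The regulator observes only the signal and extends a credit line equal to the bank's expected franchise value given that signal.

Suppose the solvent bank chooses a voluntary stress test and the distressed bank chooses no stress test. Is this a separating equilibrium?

If types separate, stress test earns payment 356 and no stress test earns 104.
Solvent: stress test gives 356 − 40 = 316; no stress test gives 104 − 14 = 90. No deviation. ✓
Distressed: no stress test gives 104 − 14 = 90; stress test gives 356 − 179 = 177. Would deviate. ✗

No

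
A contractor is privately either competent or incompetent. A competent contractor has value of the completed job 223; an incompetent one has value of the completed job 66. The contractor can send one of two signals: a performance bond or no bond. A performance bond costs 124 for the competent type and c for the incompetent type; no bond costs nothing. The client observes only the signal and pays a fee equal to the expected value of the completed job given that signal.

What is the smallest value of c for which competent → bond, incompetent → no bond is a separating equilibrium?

Under separation: bond → competent (pays 223); no bond → incompetent (pays 66).
Competent: 223 − 124 = 99 ≥ 66 − 0 = 66. Holds regardless of c. ✓
Incompetent: 66 − 0 ≥ 223 − c, so c ≥ 223 − 66 = 157.

157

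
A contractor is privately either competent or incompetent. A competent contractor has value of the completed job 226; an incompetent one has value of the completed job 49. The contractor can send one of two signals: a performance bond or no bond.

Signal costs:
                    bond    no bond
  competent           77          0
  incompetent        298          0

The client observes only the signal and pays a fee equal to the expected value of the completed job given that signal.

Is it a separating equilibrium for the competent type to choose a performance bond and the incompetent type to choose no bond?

Under separation the client infers type exactly: bond → competent (pays 226), no bond → incompetent (pays 49).
Competent: bond gives 226 − 77 = 149; no bond gives 49 − 0 = 49. No deviation. ✓
Incompetent: no bond gives 49 − 0 = 49; bond gives 226 − 298 = -72. No deviation. ✓
Neither type gains from mimicking the other.

Yes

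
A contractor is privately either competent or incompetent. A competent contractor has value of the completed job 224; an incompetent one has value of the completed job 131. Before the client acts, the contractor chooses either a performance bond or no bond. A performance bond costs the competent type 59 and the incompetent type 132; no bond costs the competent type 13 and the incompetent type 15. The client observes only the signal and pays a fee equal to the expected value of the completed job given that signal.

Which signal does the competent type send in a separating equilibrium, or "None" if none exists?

bond

Try competent → bond, incompetent → no bond:
  Under separation the client infers type exactly: bond → competent (pays 224), no bond → incompetent (pays 131).
  Competent: bond gives 224 − 59 = 165; no bond gives 131 − 13 = 118. No deviation. ✓
  Incompetent: no bond gives 131 − 15 = 116; bond gives 224 − 132 = 92. No deviation. ✓
Both hold — the competent type sends bond.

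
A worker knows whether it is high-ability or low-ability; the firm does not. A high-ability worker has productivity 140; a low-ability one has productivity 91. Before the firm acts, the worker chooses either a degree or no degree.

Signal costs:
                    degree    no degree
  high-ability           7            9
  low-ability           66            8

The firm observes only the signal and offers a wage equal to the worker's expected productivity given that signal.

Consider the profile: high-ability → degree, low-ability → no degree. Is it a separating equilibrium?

Under separation the firm infers type exactly: degree → high-ability (pays 140), no degree → low-ability (pays 91).
High-ability: degree gives 140 − 7 = 133; no degree gives 91 − 9 = 82. No deviation. ✓
Low-ability: no degree gives 91 − 8 = 83; degree gives 140 − 66 = 74. No deviation. ✓
Neither type gains from mimicking the other.

Yes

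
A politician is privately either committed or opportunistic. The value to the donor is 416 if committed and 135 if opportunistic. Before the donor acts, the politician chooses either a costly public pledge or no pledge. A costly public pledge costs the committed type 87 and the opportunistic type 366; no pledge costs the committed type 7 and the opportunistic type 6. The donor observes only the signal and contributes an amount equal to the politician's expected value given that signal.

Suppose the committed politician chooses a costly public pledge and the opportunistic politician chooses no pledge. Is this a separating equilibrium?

Yes

Under separation the donor infers type exactly: pledge → committed (pays 416), no pledge → opportunistic (pays 135).
Committed: pledge gives 416 − 87 = 329; no pledge gives 135 − 7 = 128. No deviation. ✓
Opportunistic: no pledge gives 135 − 6 = 129; pledge gives 416 − 366 = 50. No deviation. ✓
Neither type gains from mimicking the other.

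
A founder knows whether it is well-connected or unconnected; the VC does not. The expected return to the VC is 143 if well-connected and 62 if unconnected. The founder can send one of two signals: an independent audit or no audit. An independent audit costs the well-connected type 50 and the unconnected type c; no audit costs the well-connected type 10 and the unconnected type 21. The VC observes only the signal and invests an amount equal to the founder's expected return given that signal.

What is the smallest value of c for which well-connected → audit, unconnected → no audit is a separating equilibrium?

102

Under separation: audit → well-connected (pays 143); no audit → unconnected (pays 62).
Well-connected: 143 − 50 = 93 ≥ 62 − 10 = 52. Holds regardless of c. ✓
Unconnected: 62 − 21 ≥ 143 − c, so c ≥ 143 − 41 = 102.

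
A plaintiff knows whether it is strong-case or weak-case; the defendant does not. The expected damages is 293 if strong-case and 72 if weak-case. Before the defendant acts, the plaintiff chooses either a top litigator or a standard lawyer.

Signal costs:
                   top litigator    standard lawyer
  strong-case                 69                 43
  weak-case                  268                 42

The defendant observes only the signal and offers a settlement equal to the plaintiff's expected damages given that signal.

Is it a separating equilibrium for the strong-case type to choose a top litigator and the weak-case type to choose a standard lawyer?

Yes

If types separate, top litigator earns payment 293 and standard lawyer earns 72.
Strong-case: top litigator gives 293 − 69 = 224; standard lawyer gives 72 − 43 = 29. No deviation. ✓
Weak-case: standard lawyer gives 72 − 42 = 30; top litigator gives 293 − 268 = 25. No deviation. ✓
Neither type gains from mimicking the other.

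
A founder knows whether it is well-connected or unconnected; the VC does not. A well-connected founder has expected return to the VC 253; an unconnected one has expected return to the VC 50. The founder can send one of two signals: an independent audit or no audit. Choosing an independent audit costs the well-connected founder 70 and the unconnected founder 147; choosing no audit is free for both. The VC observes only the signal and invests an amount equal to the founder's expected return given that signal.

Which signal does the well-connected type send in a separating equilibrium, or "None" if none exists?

Try well-connected → audit, unconnected → no audit:
  Under separation the VC infers type exactly: audit → well-connected (pays 253), no audit → unconnected (pays 50).
  Well-connected: audit gives 253 − 70 = 183; no audit gives 50 − 0 = 50. No deviation. ✓
  Unconnected: no audit gives 50 − 0 = 50; audit gives 253 − 147 = 106. Would deviate. ✗
Try well-connected → no audit, unconnected → audit:
  Under separation the VC infers type exactly: no audit → well-connected (pays 253), audit → unconnected (pays 50).
  Well-connected: no audit gives 253 − 0 = 253; audit gives 50 − 70 = -20. No deviation. ✓
  Unconnected: audit gives 50 − 147 = -97; no audit gives 253 − 0 = 253. Would deviate. ✗
Neither assignment is incentive-compatible.

None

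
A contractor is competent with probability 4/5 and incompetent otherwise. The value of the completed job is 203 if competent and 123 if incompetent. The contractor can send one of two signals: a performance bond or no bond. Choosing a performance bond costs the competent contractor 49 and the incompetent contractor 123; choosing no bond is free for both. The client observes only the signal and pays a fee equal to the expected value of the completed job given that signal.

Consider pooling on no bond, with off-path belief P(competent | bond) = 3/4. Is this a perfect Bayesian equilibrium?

On the equilibrium path (no bond) the client holds the prior 4/5 and pays 4/5·203 + 1/5·123 = 187. Off-path (bond) belief 3/4 gives 3/4·203 + 1/4·123 = 183.
Competent: no bond gives 187 − 0 = 187; bond gives 183 − 49 = 134. Stays. ✓
Incompetent: no bond gives 187 − 0 = 187; bond gives 183 − 123 = 60. Stays. ✓
Beliefs are Bayes-consistent on-path and both types best-respond.

Yes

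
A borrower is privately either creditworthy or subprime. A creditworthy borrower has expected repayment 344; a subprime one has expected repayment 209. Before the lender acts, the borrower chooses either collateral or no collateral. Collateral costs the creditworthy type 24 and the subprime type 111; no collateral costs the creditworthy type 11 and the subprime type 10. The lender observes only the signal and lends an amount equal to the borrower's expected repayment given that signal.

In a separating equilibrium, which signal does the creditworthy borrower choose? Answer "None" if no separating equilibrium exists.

Try creditworthy → collateral, subprime → no collateral:
  If types separate, collateral earns payment 344 and no collateral earns 209.
  Creditworthy: collateral gives 344 − 24 = 320; no collateral gives 209 − 11 = 198. No deviation. ✓
  Subprime: no collateral gives 209 − 10 = 199; collateral gives 344 − 111 = 233. Would deviate. ✗
Try creditworthy → no collateral, subprime → collateral:
  If types separate, no collateral earns payment 344 and collateral earns 209.
  Creditworthy: no collateral gives 344 − 11 = 333; collateral gives 209 − 24 = 185. No deviation. ✓
  Subprime: collateral gives 209 − 111 = 98; no collateral gives 344 − 10 = 334. Would deviate. ✗
Neither assignment is incentive-compatible.

None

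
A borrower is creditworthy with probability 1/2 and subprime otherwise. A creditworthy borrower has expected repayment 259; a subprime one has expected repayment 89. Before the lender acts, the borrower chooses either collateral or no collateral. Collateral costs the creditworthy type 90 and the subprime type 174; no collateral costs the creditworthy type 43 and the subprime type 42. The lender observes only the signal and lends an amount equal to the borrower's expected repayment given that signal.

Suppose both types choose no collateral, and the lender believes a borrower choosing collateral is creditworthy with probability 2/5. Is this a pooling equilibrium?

Yes

At the pooled signal (no collateral) the lender holds the prior 1/2 and pays 1/2·259 + 1/2·89 = 174. Off-path (collateral) belief 2/5 gives 2/5·259 + 3/5·89 = 157.
Creditworthy: no collateral gives 174 − 43 = 131; collateral gives 157 − 90 = 67. Stays. ✓
Subprime: no collateral gives 174 − 42 = 132; collateral gives 157 − 174 = -17. Stays. ✓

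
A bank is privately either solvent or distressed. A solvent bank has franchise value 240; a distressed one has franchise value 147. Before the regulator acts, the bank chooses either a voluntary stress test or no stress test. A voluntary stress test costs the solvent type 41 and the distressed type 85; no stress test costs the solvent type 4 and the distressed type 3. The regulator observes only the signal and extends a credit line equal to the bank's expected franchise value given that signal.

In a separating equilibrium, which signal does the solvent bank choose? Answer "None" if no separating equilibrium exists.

Try solvent → stress test, distressed → no stress test:
  Under separation the regulator infers type exactly: stress test → solvent (pays 240), no stress test → distressed (pays 147).
  Solvent: stress test gives 240 − 41 = 199; no stress test gives 147 − 4 = 143. No deviation. ✓
  Distressed: no stress test gives 147 − 3 = 144; stress test gives 240 − 85 = 155. Would deviate. ✗
Try solvent → no stress test, distressed → stress test:
  Under separation the regulator infers type exactly: no stress test → solvent (pays 240), stress test → distressed (pays 147).
  Solvent: no stress test gives 240 − 4 = 236; stress test gives 147 − 41 = 106. No deviation. ✓
  Distressed: stress test gives 147 − 85 = 62; no stress test gives 240 − 3 = 237. Would deviate. ✗
Neither assignment is incentive-compatible.

None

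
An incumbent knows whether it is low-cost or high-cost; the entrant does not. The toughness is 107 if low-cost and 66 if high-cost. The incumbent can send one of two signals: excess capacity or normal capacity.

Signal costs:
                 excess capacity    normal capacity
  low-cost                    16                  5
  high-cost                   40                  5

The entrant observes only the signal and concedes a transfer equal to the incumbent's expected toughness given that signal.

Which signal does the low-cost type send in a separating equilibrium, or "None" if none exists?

None

Try low-cost → excess capacity, high-cost → normal capacity:
  If types separate, excess capacity earns payment 107 and normal capacity earns 66.
  Low-cost: excess capacity gives 107 − 16 = 91; normal capacity gives 66 − 5 = 61. No deviation. ✓
  High-cost: normal capacity gives 66 − 5 = 61; excess capacity gives 107 − 40 = 67. Would deviate. ✗
Try low-cost → normal capacity, high-cost → excess capacity:
  If types separate, normal capacity earns payment 107 and excess capacity earns 66.
  Low-cost: normal capacity gives 107 − 5 = 102; excess capacity gives 66 − 16 = 50. No deviation. ✓
  High-cost: excess capacity gives 66 − 40 = 26; normal capacity gives 107 − 5 = 102. Would deviate. ✗
Neither assignment is incentive-compatible.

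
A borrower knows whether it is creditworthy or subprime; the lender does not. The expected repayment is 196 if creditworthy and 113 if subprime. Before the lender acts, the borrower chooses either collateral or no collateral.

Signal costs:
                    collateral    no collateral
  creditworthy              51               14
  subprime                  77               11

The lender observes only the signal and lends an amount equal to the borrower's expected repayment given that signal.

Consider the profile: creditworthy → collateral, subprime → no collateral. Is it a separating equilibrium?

No

If types separate, collateral earns payment 196 and no collateral earns 113.
Creditworthy: collateral gives 196 − 51 = 145; no collateral gives 113 − 14 = 99. No deviation. ✓
Subprime: no collateral gives 113 − 11 = 102; collateral gives 196 − 77 = 119. Would deviate. ✗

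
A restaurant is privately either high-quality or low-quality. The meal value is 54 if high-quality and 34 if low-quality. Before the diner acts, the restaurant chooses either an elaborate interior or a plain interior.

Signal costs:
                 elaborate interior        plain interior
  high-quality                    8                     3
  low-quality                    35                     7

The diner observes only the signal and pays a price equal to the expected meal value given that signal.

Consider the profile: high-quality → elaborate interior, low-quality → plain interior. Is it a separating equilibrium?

If types separate, elaborate interior earns payment 54 and plain interior earns 34.
High-quality: elaborate interior gives 54 − 8 = 46; plain interior gives 34 − 3 = 31. No deviation. ✓
Low-quality: plain interior gives 34 − 7 = 27; elaborate interior gives 54 − 35 = 19. No deviation. ✓
Both incentive constraints hold.

Yes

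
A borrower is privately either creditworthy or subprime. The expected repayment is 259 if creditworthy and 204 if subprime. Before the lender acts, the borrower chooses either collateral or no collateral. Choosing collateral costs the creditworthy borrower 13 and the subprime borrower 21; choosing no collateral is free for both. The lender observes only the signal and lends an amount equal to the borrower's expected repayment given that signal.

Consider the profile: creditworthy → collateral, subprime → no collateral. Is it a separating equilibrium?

No

Under separation the lender infers type exactly: collateral → creditworthy (pays 259), no collateral → subprime (pays 204).
Creditworthy: collateral gives 259 − 13 = 246; no collateral gives 204 − 0 = 204. No deviation. ✓
Subprime: no collateral gives 204 − 0 = 204; collateral gives 259 − 21 = 238. Would deviate. ✗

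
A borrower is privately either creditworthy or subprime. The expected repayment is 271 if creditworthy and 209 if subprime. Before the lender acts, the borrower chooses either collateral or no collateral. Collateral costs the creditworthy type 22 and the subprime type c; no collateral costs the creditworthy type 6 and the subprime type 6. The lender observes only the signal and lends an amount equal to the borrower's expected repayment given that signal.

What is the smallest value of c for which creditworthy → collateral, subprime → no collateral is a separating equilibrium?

Under separation: collateral → creditworthy (pays 271); no collateral → subprime (pays 209).
Creditworthy: 271 − 22 = 249 ≥ 209 − 6 = 203. Holds regardless of c. ✓
Subprime: 209 − 6 ≥ 271 − c, so c ≥ 271 − 203 = 68.

68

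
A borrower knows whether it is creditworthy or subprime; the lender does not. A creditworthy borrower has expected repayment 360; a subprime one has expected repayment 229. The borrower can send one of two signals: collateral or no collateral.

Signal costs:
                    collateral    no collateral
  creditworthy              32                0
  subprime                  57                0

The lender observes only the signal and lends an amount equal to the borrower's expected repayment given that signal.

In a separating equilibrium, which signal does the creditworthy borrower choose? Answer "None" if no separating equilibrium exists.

None

Try creditworthy → collateral, subprime → no collateral:
  If types separate, collateral earns payment 360 and no collateral earns 229.
  Creditworthy: collateral gives 360 − 32 = 328; no collateral gives 229 − 0 = 229. No deviation. ✓
  Subprime: no collateral gives 229 − 0 = 229; collateral gives 360 − 57 = 303. Would deviate. ✗
Try creditworthy → no collateral, subprime → collateral:
  If types separate, no collateral earns payment 360 and collateral earns 229.
  Creditworthy: no collateral gives 360 − 0 = 360; collateral gives 229 − 32 = 197. No deviation. ✓
  Subprime: collateral gives 229 − 57 = 172; no collateral gives 360 − 0 = 360. Would deviate. ✗
Neither assignment is incentive-compatible.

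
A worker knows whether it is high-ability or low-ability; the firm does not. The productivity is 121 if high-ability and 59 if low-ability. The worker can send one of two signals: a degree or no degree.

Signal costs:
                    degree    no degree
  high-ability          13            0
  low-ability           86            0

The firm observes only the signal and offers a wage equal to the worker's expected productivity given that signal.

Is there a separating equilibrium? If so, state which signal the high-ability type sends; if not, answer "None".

degree

Try high-ability → degree, low-ability → no degree:
  Under separation the firm infers type exactly: degree → high-ability (pays 121), no degree → low-ability (pays 59).
  High-ability: degree gives 121 − 13 = 108; no degree gives 59 − 0 = 59. No deviation. ✓
  Low-ability: no degree gives 59 − 0 = 59; degree gives 121 − 86 = 35. No deviation. ✓
Both hold — the high-ability type sends degree.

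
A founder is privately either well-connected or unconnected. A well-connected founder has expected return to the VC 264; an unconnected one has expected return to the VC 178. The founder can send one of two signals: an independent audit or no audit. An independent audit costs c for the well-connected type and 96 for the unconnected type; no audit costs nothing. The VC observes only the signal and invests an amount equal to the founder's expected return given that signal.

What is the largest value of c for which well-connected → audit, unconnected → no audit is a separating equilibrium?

86

Under separation: audit → well-connected (pays 264); no audit → unconnected (pays 178).
Unconnected: 178 − 0 = 178 ≥ 264 − 96 = 168. Holds regardless of c. ✓
Well-connected: 264 − c ≥ 178 − 0, so c ≤ 264 − 178 = 86.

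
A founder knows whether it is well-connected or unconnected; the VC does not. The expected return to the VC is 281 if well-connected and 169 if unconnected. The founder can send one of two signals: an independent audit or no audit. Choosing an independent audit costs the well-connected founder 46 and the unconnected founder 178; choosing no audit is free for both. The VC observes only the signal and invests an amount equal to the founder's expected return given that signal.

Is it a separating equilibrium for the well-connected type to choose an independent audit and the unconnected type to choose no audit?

If types separate, audit earns payment 281 and no audit earns 169.
Well-connected: audit gives 281 − 46 = 235; no audit gives 169 − 0 = 169. No deviation. ✓
Unconnected: no audit gives 169 − 0 = 169; audit gives 281 − 178 = 103. No deviation. ✓
Both incentive constraints hold.

Yes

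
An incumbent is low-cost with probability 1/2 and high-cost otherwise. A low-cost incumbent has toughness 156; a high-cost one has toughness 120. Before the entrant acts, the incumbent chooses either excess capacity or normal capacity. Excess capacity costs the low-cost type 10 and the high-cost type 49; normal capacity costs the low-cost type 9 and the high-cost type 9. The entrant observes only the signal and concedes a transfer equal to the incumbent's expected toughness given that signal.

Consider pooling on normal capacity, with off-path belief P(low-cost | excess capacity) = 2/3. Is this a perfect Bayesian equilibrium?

No

At the pooled signal (normal capacity) the entrant holds the prior 1/2 and pays 1/2·156 + 1/2·120 = 138. Off-path (excess capacity) belief 2/3 gives 2/3·156 + 1/3·120 = 144.
Low-cost: normal capacity gives 138 − 9 = 129; excess capacity gives 144 − 10 = 134. Deviates. ✗
High-cost: normal capacity gives 138 − 9 = 129; excess capacity gives 144 − 49 = 95. Stays. ✓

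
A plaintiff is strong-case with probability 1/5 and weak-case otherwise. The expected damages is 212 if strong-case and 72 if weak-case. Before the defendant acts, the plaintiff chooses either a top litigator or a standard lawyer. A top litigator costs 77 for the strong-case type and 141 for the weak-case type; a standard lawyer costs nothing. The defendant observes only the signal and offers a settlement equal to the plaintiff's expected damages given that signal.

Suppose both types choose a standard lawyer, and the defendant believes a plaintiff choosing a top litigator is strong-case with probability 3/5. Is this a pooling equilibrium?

At the pooled signal (standard lawyer) the defendant holds the prior 1/5 and pays 1/5·212 + 4/5·72 = 100. Off-path (top litigator) belief 3/5 gives 3/5·212 + 2/5·72 = 156.
Strong-case: standard lawyer gives 100 − 0 = 100; top litigator gives 156 − 77 = 79. Stays. ✓
Weak-case: standard lawyer gives 100 − 0 = 100; top litigator gives 156 − 141 = 15. Stays. ✓

Yes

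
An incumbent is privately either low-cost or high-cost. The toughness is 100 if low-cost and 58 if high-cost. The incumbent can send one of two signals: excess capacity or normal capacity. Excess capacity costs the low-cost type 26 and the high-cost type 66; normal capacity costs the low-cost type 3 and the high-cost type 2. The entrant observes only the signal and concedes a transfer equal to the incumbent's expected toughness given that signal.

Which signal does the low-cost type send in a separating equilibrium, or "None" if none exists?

Try low-cost → excess capacity, high-cost → normal capacity:
  If types separate, excess capacity earns payment 100 and normal capacity earns 58.
  Low-cost: excess capacity gives 100 − 26 = 74; normal capacity gives 58 − 3 = 55. No deviation. ✓
  High-cost: normal capacity gives 58 − 2 = 56; excess capacity gives 100 − 66 = 34. No deviation. ✓
Both hold — the low-cost type sends excess capacity.

excess capacity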